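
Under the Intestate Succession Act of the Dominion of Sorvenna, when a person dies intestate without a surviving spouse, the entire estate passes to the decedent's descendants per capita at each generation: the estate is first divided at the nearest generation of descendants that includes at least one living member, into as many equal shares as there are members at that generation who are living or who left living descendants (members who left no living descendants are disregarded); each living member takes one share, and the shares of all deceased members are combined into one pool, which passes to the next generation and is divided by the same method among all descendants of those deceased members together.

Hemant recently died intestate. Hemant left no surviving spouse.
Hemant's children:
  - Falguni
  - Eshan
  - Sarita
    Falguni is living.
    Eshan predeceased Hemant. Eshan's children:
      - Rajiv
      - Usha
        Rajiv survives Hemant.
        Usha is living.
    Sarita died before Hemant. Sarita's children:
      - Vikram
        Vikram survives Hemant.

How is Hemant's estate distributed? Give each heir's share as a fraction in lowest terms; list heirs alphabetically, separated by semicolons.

Falguni 1/3; Rajiv 2/9; Usha 2/9; Vikram 2/9

There is no surviving spouse, so the entire estate passes to Hemant's descendants per capita at each generation.
At generation 1 (Falguni, Eshan, Sarita) there are 3 shares of (1)/3 = 1/3 each.
Living: Falguni — each takes 1/3.
Deceased: Eshan and Sarita. Their combined 2/3 is pooled and carried to generation 2.
At generation 2 (Rajiv, Usha, Vikram) there are 3 shares of (2/3)/3 = 2/9 each.
Living: Rajiv, Usha, and Vikram — each takes 2/9.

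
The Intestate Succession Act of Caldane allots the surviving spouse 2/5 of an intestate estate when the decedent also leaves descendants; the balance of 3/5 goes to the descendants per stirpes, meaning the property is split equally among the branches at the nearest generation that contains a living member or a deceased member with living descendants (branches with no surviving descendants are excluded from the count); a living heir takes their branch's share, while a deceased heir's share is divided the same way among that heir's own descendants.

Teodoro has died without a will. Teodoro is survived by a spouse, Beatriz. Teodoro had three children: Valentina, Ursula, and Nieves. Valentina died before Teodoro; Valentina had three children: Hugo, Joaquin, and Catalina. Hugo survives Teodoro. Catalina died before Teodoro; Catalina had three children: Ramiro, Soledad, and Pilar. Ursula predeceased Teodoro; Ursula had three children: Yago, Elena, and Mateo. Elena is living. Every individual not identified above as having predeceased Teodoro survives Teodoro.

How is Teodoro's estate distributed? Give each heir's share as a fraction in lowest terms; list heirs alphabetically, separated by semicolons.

Beatriz, as surviving spouse, takes 2/5.
The remaining 3/5 passes to Teodoro's descendants per stirpes.
The 3/5 is divided into 3 equal shares of 1/5 among Valentina, Ursula, Nieves.
Valentina predeceased; the 1/5 allotted to Valentina's branch passes to Valentina's issue by representation.
The 1/5 is divided into 3 equal shares of 1/15 among Hugo, Joaquin, Catalina.
Hugo is living and takes 1/15.
Joaquin is living and takes 1/15.
Catalina predeceased; the 1/15 allotted to Catalina's branch passes to Catalina's issue by representation.
The 1/15 is divided into 3 equal shares of 1/45 among Ramiro, Soledad, Pilar.
Ramiro is living and takes 1/45.
Soledad is living and takes 1/45.
Pilar is living and takes 1/45.
Ursula predeceased; the 1/5 allotted to Ursula's branch passes to Ursula's issue by representation.
The 1/5 is divided into 3 equal shares of 1/15 among Yago, Elena, Mateo.
Yago is living and takes 1/15.
Elena is living and takes 1/15.
Mateo is living and takes 1/15.
Nieves is living and takes 1/5.

Beatriz 2/5; Elena 1/15; Hugo 1/15; Joaquin 1/15; Mateo 1/15; Nieves 1/5; Pilar 1/45; Ramiro 1/45; Soledad 1/45; Yago 1/15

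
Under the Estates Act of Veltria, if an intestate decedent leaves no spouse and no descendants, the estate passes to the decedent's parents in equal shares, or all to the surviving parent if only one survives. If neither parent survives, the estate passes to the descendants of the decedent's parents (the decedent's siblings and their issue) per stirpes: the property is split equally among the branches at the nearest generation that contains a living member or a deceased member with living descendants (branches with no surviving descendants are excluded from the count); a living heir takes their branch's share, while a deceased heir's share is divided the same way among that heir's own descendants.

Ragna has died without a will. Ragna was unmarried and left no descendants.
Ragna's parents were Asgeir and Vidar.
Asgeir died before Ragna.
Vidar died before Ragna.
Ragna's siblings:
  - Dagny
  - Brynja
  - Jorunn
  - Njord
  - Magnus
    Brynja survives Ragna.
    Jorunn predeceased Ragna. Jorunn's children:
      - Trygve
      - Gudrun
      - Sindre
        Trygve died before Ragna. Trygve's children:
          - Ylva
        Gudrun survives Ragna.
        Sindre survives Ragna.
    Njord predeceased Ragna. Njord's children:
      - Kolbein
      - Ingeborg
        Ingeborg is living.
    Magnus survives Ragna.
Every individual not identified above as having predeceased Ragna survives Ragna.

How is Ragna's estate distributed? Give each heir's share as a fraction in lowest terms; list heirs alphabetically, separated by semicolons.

Neither parent survives and there are no descendants, so the estate passes to Ragna's siblings and their issue per stirpes.
The estate is divided into 5 equal shares of 1/5 among Dagny, Brynja, Jorunn, Njord, Magnus.
Dagny is living and takes 1/5.
Brynja is living and takes 1/5.
Jorunn predeceased; the 1/5 allotted to Jorunn's branch passes to Jorunn's issue by representation.
The 1/5 is divided into 3 equal shares of 1/15 among Trygve, Gudrun, Sindre.
Trygve predeceased; the 1/15 allotted to Trygve's branch passes to Trygve's issue by representation.
Ylva is the sole taker at this level and receives the full 1/15.
Gudrun is living and takes 1/15.
Sindre is living and takes 1/15.
Njord predeceased; the 1/5 allotted to Njord's branch passes to Njord's issue by representation.
The 1/5 is divided into 2 equal shares of 1/10 among Kolbein, Ingeborg.
Kolbein is living and takes 1/10.
Ingeborg is living and takes 1/10.
Magnus is living and takes 1/5.

Brynja 1/5; Dagny 1/5; Gudrun 1/15; Ingeborg 1/10; Kolbein 1/10; Magnus 1/5; Sindre 1/15; Ylva 1/15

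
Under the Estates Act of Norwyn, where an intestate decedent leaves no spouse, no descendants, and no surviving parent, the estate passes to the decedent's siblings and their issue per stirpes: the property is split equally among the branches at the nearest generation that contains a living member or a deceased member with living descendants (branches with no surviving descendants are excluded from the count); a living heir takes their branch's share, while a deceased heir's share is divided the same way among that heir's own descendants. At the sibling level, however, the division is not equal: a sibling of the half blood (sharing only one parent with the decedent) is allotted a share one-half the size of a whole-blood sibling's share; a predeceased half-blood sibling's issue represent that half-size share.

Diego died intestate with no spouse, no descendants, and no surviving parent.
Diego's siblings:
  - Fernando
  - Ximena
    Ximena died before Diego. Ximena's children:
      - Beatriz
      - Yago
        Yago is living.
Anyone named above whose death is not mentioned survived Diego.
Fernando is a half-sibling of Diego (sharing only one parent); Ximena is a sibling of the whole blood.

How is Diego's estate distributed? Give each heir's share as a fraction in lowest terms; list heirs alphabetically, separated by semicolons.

No spouse, descendants, or parent survives, so the estate passes to Diego's siblings per stirpes.
Half-blood siblings count for one-half the weight of whole-blood siblings at the initial division.
Dividing 1 in proportion to weights (total weight 3/2): Fernando (weight 1/2) → 1/3; Ximena (weight 1) → 2/3.
Fernando is living and takes 1/3.
Ximena predeceased; the 2/3 allotted to Ximena's branch passes to Ximena's issue by representation.
The 2/3 is divided into 2 equal shares of 1/3 among Beatriz, Yago.
Beatriz is living and takes 1/3.
Yago is living and takes 1/3.

Beatriz 1/3; Fernando 1/3; Yago 1/3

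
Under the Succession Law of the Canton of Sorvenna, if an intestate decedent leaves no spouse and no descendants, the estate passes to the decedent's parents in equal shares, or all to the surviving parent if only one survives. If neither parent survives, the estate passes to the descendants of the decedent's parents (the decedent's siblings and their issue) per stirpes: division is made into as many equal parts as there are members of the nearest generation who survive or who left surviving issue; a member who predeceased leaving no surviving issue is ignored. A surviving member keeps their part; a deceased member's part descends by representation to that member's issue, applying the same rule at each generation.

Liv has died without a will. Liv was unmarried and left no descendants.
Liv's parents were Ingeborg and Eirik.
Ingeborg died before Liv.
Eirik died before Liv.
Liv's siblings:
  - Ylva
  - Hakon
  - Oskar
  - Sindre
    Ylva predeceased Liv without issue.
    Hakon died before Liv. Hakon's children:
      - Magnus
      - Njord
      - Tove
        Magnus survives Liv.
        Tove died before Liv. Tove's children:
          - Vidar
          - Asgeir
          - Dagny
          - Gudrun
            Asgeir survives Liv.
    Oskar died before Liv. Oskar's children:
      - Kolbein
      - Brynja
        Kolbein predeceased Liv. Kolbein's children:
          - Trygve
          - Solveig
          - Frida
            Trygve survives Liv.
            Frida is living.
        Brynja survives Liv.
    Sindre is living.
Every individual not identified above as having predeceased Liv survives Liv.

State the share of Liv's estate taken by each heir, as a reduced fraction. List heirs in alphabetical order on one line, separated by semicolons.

Asgeir 1/36; Brynja 1/6; Dagny 1/36; Frida 1/18; Gudrun 1/36; Magnus 1/9; Njord 1/9; Sindre 1/3; Solveig 1/18; Trygve 1/18; Vidar 1/36

Neither parent survives and there are no descendants, so the estate passes to Liv's siblings and their issue per stirpes.
Ylva left no surviving issue, so that branch lapses and is disregarded.
The estate is divided into 3 equal shares of 1/3 among Hakon, Oskar, Sindre.
Hakon predeceased; the 1/3 allotted to Hakon's branch passes to Hakon's issue by representation.
The 1/3 is divided into 3 equal shares of 1/9 among Magnus, Njord, Tove.
Magnus is living and takes 1/9.
Njord is living and takes 1/9.
Tove predeceased; the 1/9 allotted to Tove's branch passes to Tove's issue by representation.
The 1/9 is divided into 4 equal shares of 1/36 among Vidar, Asgeir, Dagny, Gudrun.
Vidar is living and takes 1/36.
Asgeir is living and takes 1/36.
Dagny is living and takes 1/36.
Gudrun is living and takes 1/36.
Oskar predeceased; the 1/3 allotted to Oskar's branch passes to Oskar's issue by representation.
The 1/3 is divided into 2 equal shares of 1/6 among Kolbein, Brynja.
Kolbein predeceased; the 1/6 allotted to Kolbein's branch passes to Kolbein's issue by representation.
The 1/6 is divided into 3 equal shares of 1/18 among Trygve, Solveig, Frida.
Trygve is living and takes 1/18.
Solveig is living and takes 1/18.
Frida is living and takes 1/18.
Brynja is living and takes 1/6.
Sindre is living and takes 1/3.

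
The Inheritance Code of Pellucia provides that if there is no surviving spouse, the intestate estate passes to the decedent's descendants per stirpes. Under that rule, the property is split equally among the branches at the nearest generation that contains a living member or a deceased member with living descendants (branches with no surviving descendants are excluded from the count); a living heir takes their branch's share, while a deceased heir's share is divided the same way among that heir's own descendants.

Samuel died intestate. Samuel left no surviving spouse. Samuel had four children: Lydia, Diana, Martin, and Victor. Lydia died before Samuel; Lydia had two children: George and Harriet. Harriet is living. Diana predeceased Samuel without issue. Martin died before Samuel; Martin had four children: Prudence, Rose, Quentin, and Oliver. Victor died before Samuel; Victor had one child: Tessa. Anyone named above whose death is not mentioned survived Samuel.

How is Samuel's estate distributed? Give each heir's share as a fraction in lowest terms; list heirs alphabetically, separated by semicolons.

There is no surviving spouse, so the entire estate passes to Samuel's descendants per stirpes.
Diana left no surviving issue, so that branch lapses and is disregarded.
The estate is divided into 3 equal shares of 1/3 among Lydia, Martin, Victor.
Lydia predeceased; the 1/3 allotted to Lydia's branch passes to Lydia's issue by representation.
The 1/3 is divided into 2 equal shares of 1/6 among George, Harriet.
George is living and takes 1/6.
Harriet is living and takes 1/6.
Martin predeceased; the 1/3 allotted to Martin's branch passes to Martin's issue by representation.
The 1/3 is divided into 4 equal shares of 1/12 among Prudence, Rose, Quentin, Oliver.
Prudence is living and takes 1/12.
Rose is living and takes 1/12.
Quentin is living and takes 1/12.
Oliver is living and takes 1/12.
Victor predeceased; the 1/3 allotted to Victor's branch passes to Victor's issue by representation.
Tessa is the sole taker at this level and receives the full 1/3.

George 1/6; Harriet 1/6; Oliver 1/12; Prudence 1/12; Quentin 1/12; Rose 1/12; Tessa 1/3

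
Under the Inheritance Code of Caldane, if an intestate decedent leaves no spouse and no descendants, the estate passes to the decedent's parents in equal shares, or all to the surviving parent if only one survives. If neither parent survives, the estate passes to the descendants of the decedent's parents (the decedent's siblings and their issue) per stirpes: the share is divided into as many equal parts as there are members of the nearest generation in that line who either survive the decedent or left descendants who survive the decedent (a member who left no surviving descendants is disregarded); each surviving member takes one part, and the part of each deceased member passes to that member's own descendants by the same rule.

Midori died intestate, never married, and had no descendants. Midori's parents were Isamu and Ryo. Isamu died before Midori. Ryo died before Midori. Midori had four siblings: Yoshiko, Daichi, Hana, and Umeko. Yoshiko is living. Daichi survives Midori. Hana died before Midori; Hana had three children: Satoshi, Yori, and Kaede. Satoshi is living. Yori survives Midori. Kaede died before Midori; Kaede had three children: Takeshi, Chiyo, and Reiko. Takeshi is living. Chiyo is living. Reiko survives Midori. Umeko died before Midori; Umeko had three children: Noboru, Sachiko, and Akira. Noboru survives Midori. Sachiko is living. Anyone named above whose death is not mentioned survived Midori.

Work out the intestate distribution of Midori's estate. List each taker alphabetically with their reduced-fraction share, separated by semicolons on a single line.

Neither parent survives and there are no descendants, so the estate passes to Midori's siblings and their issue per stirpes.
The estate is divided into 4 equal shares of 1/4 among Yoshiko, Daichi, Hana, Umeko.
Yoshiko is living and takes 1/4.
Daichi is living and takes 1/4.
Hana predeceased; the 1/4 allotted to Hana's branch passes to Hana's issue by representation.
The 1/4 is divided into 3 equal shares of 1/12 among Satoshi, Yori, Kaede.
Satoshi is living and takes 1/12.
Yori is living and takes 1/12.
Kaede predeceased; the 1/12 allotted to Kaede's branch passes to Kaede's issue by representation.
The 1/12 is divided into 3 equal shares of 1/36 among Takeshi, Chiyo, Reiko.
Takeshi is living and takes 1/36.
Chiyo is living and takes 1/36.
Reiko is living and takes 1/36.
Umeko predeceased; the 1/4 allotted to Umeko's branch passes to Umeko's issue by representation.
The 1/4 is divided into 3 equal shares of 1/12 among Noboru, Sachiko, Akira.
Noboru is living and takes 1/12.
Sachiko is living and takes 1/12.
Akira is living and takes 1/12.

Akira 1/12; Chiyo 1/36; Daichi 1/4; Noboru 1/12; Reiko 1/36; Sachiko 1/12; Satoshi 1/12; Takeshi 1/36; Yori 1/12; Yoshiko 1/4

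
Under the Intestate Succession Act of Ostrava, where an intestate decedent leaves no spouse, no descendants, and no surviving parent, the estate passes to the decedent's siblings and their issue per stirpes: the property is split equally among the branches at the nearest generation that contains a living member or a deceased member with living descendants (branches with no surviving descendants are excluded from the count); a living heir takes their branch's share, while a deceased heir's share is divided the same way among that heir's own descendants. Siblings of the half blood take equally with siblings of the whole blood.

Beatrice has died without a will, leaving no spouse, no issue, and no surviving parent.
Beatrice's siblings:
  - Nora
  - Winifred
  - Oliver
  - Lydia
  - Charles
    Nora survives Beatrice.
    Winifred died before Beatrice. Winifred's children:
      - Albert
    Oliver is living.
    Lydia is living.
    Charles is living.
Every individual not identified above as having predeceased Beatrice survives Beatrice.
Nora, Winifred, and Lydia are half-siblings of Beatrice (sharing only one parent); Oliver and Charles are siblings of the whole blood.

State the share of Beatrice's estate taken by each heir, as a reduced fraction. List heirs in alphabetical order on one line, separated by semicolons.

No spouse, descendants, or parent survives, so the estate passes to Beatrice's siblings per stirpes.
Half-blood and whole-blood siblings take equally under the stated rule.
The estate is divided into 5 equal shares of 1/5 among Nora, Winifred, Oliver, Lydia, Charles.
Nora is living and takes 1/5.
Winifred predeceased; the 1/5 allotted to Winifred's branch passes to Winifred's issue by representation.
Albert is the sole taker at this level and receives the full 1/5.
Oliver is living and takes 1/5.
Lydia is living and takes 1/5.
Charles is living and takes 1/5.

Albert 1/5; Charles 1/5; Lydia 1/5; Nora 1/5; Oliver 1/5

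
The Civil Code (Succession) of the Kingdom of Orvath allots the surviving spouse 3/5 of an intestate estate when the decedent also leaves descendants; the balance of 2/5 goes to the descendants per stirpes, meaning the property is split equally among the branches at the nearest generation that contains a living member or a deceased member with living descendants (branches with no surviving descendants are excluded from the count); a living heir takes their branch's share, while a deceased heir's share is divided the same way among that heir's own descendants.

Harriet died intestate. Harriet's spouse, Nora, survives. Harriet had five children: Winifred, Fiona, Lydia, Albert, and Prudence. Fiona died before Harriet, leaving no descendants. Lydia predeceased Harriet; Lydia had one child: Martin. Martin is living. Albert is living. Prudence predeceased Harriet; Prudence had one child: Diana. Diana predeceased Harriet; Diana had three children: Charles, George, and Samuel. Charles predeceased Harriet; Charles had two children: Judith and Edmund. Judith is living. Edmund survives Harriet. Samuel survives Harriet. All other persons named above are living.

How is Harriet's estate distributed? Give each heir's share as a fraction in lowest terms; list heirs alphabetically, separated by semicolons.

Nora, as surviving spouse, takes 3/5.
The remaining 2/5 passes to Harriet's descendants per stirpes.
Fiona left no surviving issue, so that branch lapses and is disregarded.
The 2/5 is divided into 4 equal shares of 1/10 among Winifred, Lydia, Albert, Prudence.
Winifred is living and takes 1/10.
Lydia predeceased; the 1/10 allotted to Lydia's branch passes to Lydia's issue by representation.
Martin is the sole taker at this level and receives the full 1/10.
Albert is living and takes 1/10.
Prudence predeceased; the 1/10 allotted to Prudence's branch passes to Prudence's issue by representation.
Diana's line is the sole branch at this level, so the full 1/10 passes to Diana's issue by representation.
The 1/10 is divided into 3 equal shares of 1/30 among Charles, George, Samuel.
Charles predeceased; the 1/30 allotted to Charles's branch passes to Charles's issue by representation.
The 1/30 is divided into 2 equal shares of 1/60 among Judith, Edmund.
Judith is living and takes 1/60.
Edmund is living and takes 1/60.
George is living and takes 1/30.
Samuel is living and takes 1/30.

Albert 1/10; Edmund 1/60; George 1/30; Judith 1/60; Martin 1/10; Nora 3/5; Samuel 1/30; Winifred 1/10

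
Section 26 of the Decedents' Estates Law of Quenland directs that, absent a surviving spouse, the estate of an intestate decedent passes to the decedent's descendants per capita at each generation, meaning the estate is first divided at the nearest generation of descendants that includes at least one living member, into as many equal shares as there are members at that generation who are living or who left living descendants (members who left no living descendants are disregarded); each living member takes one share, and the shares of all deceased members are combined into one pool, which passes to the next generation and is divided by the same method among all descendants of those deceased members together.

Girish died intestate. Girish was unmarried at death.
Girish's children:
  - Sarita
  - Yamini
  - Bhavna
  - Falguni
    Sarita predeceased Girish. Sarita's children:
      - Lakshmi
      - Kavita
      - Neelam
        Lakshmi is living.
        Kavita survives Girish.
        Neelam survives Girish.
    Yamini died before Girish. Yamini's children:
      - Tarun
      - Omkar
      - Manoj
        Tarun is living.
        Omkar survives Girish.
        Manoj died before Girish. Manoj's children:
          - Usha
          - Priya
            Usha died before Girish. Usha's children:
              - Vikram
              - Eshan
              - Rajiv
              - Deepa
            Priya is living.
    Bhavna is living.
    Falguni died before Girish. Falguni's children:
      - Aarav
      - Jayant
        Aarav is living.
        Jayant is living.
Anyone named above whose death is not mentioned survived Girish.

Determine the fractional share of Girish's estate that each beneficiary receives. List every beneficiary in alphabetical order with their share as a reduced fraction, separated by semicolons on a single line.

Aarav 3/32; Bhavna 1/4; Deepa 3/256; Eshan 3/256; Jayant 3/32; Kavita 3/32; Lakshmi 3/32; Neelam 3/32; Omkar 3/32; Priya 3/64; Rajiv 3/256; Tarun 3/32; Vikram 3/256

There is no surviving spouse, so the entire estate passes to Girish's descendants per capita at each generation.
At generation 1 (Sarita, Yamini, Bhavna, Falguni) there are 4 shares of (1)/4 = 1/4 each.
Living: Bhavna — each takes 1/4.
Deceased: Sarita, Yamini, and Falguni. Their combined 3/4 is pooled and carried to generation 2.
At generation 2 (Lakshmi, Kavita, Neelam, Tarun, Omkar, Manoj, Aarav, Jayant) there are 8 shares of (3/4)/8 = 3/32 each.
Living: Lakshmi, Kavita, Neelam, Tarun, Omkar, Aarav, and Jayant — each takes 3/32.
Deceased: Manoj. That 3/32 share is carried to generation 3.
At generation 3 (Usha, Priya) there are 2 shares of (3/32)/2 = 3/64 each.
Living: Priya — each takes 3/64.
Deceased: Usha. That 3/64 share is carried to generation 4.
At generation 4 (Vikram, Eshan, Rajiv, Deepa) there are 4 shares of (3/64)/4 = 3/256 each.
Living: Vikram, Eshan, Rajiv, and Deepa — each takes 3/256.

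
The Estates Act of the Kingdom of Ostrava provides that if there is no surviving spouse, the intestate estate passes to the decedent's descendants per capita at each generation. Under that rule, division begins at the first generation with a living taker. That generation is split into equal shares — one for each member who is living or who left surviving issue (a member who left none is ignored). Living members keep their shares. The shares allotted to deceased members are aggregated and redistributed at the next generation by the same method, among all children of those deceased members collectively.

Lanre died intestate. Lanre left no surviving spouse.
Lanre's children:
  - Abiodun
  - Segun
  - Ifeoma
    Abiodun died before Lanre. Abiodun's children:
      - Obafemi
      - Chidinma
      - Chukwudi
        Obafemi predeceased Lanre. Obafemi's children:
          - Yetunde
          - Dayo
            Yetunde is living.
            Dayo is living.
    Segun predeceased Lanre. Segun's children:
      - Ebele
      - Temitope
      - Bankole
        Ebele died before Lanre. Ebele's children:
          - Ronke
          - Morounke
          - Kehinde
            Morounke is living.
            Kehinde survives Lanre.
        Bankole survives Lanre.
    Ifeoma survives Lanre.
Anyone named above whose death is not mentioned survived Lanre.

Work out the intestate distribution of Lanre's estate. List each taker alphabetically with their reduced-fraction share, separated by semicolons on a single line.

There is no surviving spouse, so the entire estate passes to Lanre's descendants per capita at each generation.
At generation 1 (Abiodun, Segun, Ifeoma) there are 3 shares of (1)/3 = 1/3 each.
Living: Ifeoma — each takes 1/3.
Deceased: Abiodun and Segun. Their combined 2/3 is pooled and carried to generation 2.
At generation 2 (Obafemi, Chidinma, Chukwudi, Ebele, Temitope, Bankole) there are 6 shares of (2/3)/6 = 1/9 each.
Living: Chidinma, Chukwudi, Temitope, and Bankole — each takes 1/9.
Deceased: Obafemi and Ebele. Their combined 2/9 is pooled and carried to generation 3.
At generation 3 (Yetunde, Dayo, Ronke, Morounke, Kehinde) there are 5 shares of (2/9)/5 = 2/45 each.
Living: Yetunde, Dayo, Ronke, Morounke, and Kehinde — each takes 2/45.

Bankole 1/9; Chidinma 1/9; Chukwudi 1/9; Dayo 2/45; Ifeoma 1/3; Kehinde 2/45; Morounke 2/45; Ronke 2/45; Temitope 1/9; Yetunde 2/45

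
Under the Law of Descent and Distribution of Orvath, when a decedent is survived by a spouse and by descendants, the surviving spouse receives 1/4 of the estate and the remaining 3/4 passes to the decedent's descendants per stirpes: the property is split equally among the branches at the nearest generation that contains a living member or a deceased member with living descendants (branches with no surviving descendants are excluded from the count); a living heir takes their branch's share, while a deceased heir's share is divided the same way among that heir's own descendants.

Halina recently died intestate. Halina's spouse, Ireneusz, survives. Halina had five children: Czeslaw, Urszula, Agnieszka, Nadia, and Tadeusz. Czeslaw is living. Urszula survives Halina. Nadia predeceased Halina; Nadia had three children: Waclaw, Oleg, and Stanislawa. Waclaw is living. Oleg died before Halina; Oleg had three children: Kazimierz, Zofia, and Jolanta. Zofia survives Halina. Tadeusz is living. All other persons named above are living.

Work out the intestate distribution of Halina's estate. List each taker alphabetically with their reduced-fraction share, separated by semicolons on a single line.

Ireneusz, as surviving spouse, takes 1/4.
The remaining 3/4 passes to Halina's descendants per stirpes.
The 3/4 is divided into 5 equal shares of 3/20 among Czeslaw, Urszula, Agnieszka, Nadia, Tadeusz.
Czeslaw is living and takes 3/20.
Urszula is living and takes 3/20.
Agnieszka is living and takes 3/20.
Nadia predeceased; the 3/20 allotted to Nadia's branch passes to Nadia's issue by representation.
The 3/20 is divided into 3 equal shares of 1/20 among Waclaw, Oleg, Stanislawa.
Waclaw is living and takes 1/20.
Oleg predeceased; the 1/20 allotted to Oleg's branch passes to Oleg's issue by representation.
The 1/20 is divided into 3 equal shares of 1/60 among Kazimierz, Zofia, Jolanta.
Kazimierz is living and takes 1/60.
Zofia is living and takes 1/60.
Jolanta is living and takes 1/60.
Stanislawa is living and takes 1/20.
Tadeusz is living and takes 3/20.

Agnieszka 3/20; Czeslaw 3/20; Ireneusz 1/4; Jolanta 1/60; Kazimierz 1/60; Stanislawa 1/20; Tadeusz 3/20; Urszula 3/20; Waclaw 1/20; Zofia 1/60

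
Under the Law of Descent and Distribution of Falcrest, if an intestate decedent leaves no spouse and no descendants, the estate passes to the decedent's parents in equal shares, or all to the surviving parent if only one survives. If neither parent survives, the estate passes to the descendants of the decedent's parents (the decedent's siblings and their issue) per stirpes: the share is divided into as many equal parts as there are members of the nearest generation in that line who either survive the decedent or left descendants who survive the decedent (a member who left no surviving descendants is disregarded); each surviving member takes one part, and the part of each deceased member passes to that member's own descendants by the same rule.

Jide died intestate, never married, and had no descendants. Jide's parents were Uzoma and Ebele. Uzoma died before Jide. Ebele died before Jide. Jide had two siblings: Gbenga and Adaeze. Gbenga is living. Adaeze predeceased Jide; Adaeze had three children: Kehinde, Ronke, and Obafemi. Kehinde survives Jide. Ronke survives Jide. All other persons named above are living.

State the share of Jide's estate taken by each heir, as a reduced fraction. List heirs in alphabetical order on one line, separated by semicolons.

Gbenga 1/2; Kehinde 1/6; Obafemi 1/6; Ronke 1/6

Neither parent survives and there are no descendants, so the estate passes to Jide's siblings and their issue per stirpes.
The estate is divided into 2 equal shares of 1/2 among Gbenga, Adaeze.
Gbenga is living and takes 1/2.
Adaeze predeceased; the 1/2 allotted to Adaeze's branch passes to Adaeze's issue by representation.
The 1/2 is divided into 3 equal shares of 1/6 among Kehinde, Ronke, Obafemi.
Kehinde is living and takes 1/6.
Ronke is living and takes 1/6.
Obafemi is living and takes 1/6.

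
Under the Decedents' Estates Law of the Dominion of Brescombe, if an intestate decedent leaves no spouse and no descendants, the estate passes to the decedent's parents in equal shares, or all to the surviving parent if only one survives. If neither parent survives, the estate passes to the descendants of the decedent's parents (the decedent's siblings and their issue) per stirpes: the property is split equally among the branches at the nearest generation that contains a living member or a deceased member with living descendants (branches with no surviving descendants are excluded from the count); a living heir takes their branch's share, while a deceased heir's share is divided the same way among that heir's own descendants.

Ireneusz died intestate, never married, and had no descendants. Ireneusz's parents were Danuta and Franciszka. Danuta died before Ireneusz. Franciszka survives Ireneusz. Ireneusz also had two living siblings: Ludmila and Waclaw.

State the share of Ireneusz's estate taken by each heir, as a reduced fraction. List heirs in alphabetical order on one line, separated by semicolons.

Franciszka 1

Only one parent, Franciszka, survives, so Franciszka takes the entire estate. The siblings take nothing because a surviving parent has priority.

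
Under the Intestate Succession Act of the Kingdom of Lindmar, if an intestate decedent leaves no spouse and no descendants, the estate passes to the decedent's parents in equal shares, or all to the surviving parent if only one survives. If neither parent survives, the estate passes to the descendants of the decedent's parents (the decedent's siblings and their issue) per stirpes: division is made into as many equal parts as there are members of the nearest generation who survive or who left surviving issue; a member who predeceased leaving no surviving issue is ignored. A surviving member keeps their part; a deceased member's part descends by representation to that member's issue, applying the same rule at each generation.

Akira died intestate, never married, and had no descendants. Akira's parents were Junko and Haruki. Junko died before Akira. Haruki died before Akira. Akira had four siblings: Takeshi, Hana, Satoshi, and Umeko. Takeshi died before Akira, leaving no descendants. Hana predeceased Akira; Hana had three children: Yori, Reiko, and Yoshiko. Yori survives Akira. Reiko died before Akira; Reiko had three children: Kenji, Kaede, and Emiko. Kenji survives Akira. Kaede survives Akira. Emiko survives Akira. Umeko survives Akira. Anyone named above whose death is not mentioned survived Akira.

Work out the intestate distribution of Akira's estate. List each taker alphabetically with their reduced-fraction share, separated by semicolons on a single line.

Emiko 1/27; Kaede 1/27; Kenji 1/27; Satoshi 1/3; Umeko 1/3; Yori 1/9; Yoshiko 1/9

Neither parent survives and there are no descendants, so the estate passes to Akira's siblings and their issue per stirpes.
Takeshi left no surviving issue, so that branch lapses and is disregarded.
The estate is divided into 3 equal shares of 1/3 among Hana, Satoshi, Umeko.
Hana predeceased; the 1/3 allotted to Hana's branch passes to Hana's issue by representation.
The 1/3 is divided into 3 equal shares of 1/9 among Yori, Reiko, Yoshiko.
Yori is living and takes 1/9.
Reiko predeceased; the 1/9 allotted to Reiko's branch passes to Reiko's issue by representation.
The 1/9 is divided into 3 equal shares of 1/27 among Kenji, Kaede, Emiko.
Kenji is living and takes 1/27.
Kaede is living and takes 1/27.
Emiko is living and takes 1/27.
Yoshiko is living and takes 1/9.
Satoshi is living and takes 1/3.
Umeko is living and takes 1/3.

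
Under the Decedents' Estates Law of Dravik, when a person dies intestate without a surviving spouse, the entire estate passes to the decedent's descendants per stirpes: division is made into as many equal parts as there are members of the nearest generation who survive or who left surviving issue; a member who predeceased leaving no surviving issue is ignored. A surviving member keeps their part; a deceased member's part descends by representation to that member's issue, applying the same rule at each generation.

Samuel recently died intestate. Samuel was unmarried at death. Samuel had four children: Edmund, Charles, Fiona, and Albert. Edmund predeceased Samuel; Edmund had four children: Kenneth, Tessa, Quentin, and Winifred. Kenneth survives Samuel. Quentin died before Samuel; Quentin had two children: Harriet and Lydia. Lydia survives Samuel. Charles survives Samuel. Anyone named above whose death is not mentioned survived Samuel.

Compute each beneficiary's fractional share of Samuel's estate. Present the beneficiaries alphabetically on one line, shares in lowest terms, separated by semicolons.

There is no surviving spouse, so the entire estate passes to Samuel's descendants per stirpes.
The estate is divided into 4 equal shares of 1/4 among Edmund, Charles, Fiona, Albert.
Edmund predeceased; the 1/4 allotted to Edmund's branch passes to Edmund's issue by representation.
The 1/4 is divided into 4 equal shares of 1/16 among Kenneth, Tessa, Quentin, Winifred.
Kenneth is living and takes 1/16.
Tessa is living and takes 1/16.
Quentin predeceased; the 1/16 allotted to Quentin's branch passes to Quentin's issue by representation.
The 1/16 is divided into 2 equal shares of 1/32 among Harriet, Lydia.
Harriet is living and takes 1/32.
Lydia is living and takes 1/32.
Winifred is living and takes 1/16.
Charles is living and takes 1/4.
Fiona is living and takes 1/4.
Albert is living and takes 1/4.

Albert 1/4; Charles 1/4; Fiona 1/4; Harriet 1/32; Kenneth 1/16; Lydia 1/32; Tessa 1/16; Winifred 1/16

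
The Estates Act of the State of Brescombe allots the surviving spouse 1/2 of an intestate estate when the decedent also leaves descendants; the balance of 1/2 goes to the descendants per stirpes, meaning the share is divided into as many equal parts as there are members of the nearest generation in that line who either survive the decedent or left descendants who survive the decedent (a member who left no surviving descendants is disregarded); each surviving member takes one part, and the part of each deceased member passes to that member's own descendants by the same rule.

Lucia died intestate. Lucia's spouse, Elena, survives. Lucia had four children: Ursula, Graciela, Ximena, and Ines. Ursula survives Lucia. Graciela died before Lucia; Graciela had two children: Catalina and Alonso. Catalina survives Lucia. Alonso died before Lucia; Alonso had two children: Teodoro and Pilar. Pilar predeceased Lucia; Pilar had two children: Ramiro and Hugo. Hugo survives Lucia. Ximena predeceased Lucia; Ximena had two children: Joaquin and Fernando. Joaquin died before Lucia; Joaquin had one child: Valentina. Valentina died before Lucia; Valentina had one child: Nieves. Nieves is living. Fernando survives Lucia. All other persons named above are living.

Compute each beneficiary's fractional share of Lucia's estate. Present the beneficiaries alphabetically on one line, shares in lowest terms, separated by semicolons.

Catalina 1/16; Elena 1/2; Fernando 1/16; Hugo 1/64; Ines 1/8; Nieves 1/16; Ramiro 1/64; Teodoro 1/32; Ursula 1/8

Elena, as surviving spouse, takes 1/2.
The remaining 1/2 passes to Lucia's descendants per stirpes.
The 1/2 is divided into 4 equal shares of 1/8 among Ursula, Graciela, Ximena, Ines.
Ursula is living and takes 1/8.
Graciela predeceased; the 1/8 allotted to Graciela's branch passes to Graciela's issue by representation.
The 1/8 is divided into 2 equal shares of 1/16 among Catalina, Alonso.
Catalina is living and takes 1/16.
Alonso predeceased; the 1/16 allotted to Alonso's branch passes to Alonso's issue by representation.
The 1/16 is divided into 2 equal shares of 1/32 among Teodoro, Pilar.
Teodoro is living and takes 1/32.
Pilar predeceased; the 1/32 allotted to Pilar's branch passes to Pilar's issue by representation.
The 1/32 is divided into 2 equal shares of 1/64 among Ramiro, Hugo.
Ramiro is living and takes 1/64.
Hugo is living and takes 1/64.
Ximena predeceased; the 1/8 allotted to Ximena's branch passes to Ximena's issue by representation.
The 1/8 is divided into 2 equal shares of 1/16 among Joaquin, Fernando.
Joaquin predeceased; the 1/16 allotted to Joaquin's branch passes to Joaquin's issue by representation.
Valentina's line is the sole branch at this level, so the full 1/16 passes to Valentina's issue by representation.
Nieves is the sole taker at this level and receives the full 1/16.
Fernando is living and takes 1/16.
Ines is living and takes 1/8.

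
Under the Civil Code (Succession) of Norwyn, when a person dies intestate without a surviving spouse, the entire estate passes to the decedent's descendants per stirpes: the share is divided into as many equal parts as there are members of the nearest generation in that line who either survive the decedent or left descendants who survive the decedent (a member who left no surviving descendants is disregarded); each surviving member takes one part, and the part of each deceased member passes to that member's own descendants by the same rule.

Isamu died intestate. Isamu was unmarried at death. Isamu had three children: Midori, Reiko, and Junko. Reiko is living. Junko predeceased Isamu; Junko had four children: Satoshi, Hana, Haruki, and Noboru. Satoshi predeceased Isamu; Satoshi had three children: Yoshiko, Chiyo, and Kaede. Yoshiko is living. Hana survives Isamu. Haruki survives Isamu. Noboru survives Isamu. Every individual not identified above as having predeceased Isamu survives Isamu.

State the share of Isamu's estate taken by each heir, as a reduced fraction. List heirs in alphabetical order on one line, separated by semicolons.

Chiyo 1/36; Hana 1/12; Haruki 1/12; Kaede 1/36; Midori 1/3; Noboru 1/12; Reiko 1/3; Yoshiko 1/36

There is no surviving spouse, so the entire estate passes to Isamu's descendants per stirpes.
The estate is divided into 3 equal shares of 1/3 among Midori, Reiko, Junko.
Midori is living and takes 1/3.
Reiko is living and takes 1/3.
Junko predeceased; the 1/3 allotted to Junko's branch passes to Junko's issue by representation.
The 1/3 is divided into 4 equal shares of 1/12 among Satoshi, Hana, Haruki, Noboru.
Satoshi predeceased; the 1/12 allotted to Satoshi's branch passes to Satoshi's issue by representation.
The 1/12 is divided into 3 equal shares of 1/36 among Yoshiko, Chiyo, Kaede.
Yoshiko is living and takes 1/36.
Chiyo is living and takes 1/36.
Kaede is living and takes 1/36.
Hana is living and takes 1/12.
Haruki is living and takes 1/12.
Noboru is living and takes 1/12.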